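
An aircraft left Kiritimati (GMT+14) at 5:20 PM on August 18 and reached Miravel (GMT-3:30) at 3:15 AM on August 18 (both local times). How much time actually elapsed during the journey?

Miravel is 17:30 behind Kiritimati.
Clock-face elapsed time (ignoring zones) is −14 hours 5 minutes.
Actual elapsed = −14 hours 5 minutes + 17:30 = 3 hours 25 minutes.

3 hours 25 minutes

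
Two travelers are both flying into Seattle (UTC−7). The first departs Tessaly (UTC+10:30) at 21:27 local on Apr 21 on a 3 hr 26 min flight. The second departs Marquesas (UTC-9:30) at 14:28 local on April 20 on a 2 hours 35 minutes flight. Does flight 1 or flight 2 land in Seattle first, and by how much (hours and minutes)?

Flight 1 in UTC: 21:27 − 10:30 = 10:57 on Apr 21.
+3 hours and 26 minutes → arrive 14:23 UTC on Apr 21.
Flight 2 in UTC: 14:28 + 9:30 = 23:58 on Apr 20.
+2 hours 35 minutes → arrive 02:33 UTC on Apr 21.
Flight 2 lands earlier by 11 hours 50 minutes.

the second, by 11 hours 50 minutes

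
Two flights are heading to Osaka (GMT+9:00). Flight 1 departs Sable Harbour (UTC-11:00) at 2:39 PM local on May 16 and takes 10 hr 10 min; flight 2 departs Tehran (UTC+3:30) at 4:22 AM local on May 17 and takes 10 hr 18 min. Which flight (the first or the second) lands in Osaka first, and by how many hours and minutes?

Flight 1 in UTC: 2:39 PM + 11:00 = 1:39 AM on May 17.
+10 hours and 10 minutes → arrive 11:49 AM UTC on May 17.
Flight 2 in UTC: 4:22 AM − 3:30 = 12:52 AM on May 17.
+10 hours and 18 minutes → arrive 11:10 AM UTC on May 17.
Flight 2 lands earlier by 39 minutes.

the second, by 39 minutes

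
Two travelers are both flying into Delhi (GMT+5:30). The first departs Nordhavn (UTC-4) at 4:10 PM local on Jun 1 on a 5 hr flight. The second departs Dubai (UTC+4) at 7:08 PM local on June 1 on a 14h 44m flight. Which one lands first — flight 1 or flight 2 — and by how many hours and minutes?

the first, by 4 hours 42 minutes

Flight 1 in UTC: 4:10 PM + 4:00 = 8:10 PM on Jun 1.
+5 hours → arrive 1:10 AM UTC on Jun 2.
Flight 2 in UTC: 7:08 PM − 4:00 = 3:08 PM on Jun 1.
+14 hours and 44 minutes → arrive 5:52 AM UTC on Jun 2.
Flight 1 lands earlier by 4 hours 42 minutes.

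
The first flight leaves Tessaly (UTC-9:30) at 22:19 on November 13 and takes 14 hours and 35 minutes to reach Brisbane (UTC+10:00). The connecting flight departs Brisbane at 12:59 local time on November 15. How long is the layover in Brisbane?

4 hours 35 minutes

Convert departure to UTC: 22:19 + 9:30 = 07:49 UTC on Nov 14.
Add 14 hours 35 minutes flight time → 22:24 UTC.
Brisbane is UTC+10:00, so local arrival = 22:24 + 10:00 = 08:24 on Nov 15.
Layover = 12:59 − 08:24 = 4 hours 35 minutes.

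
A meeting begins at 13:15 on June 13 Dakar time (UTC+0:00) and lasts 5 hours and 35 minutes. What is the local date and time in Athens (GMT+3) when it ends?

Dakar is at UTC+0, so start is already 13:15 UTC on Jun 13.
Add 5 hours and 35 minutes duration → 18:50 UTC.
Athens is UTC+3:00, so local end time = 18:50 + 3:00 = 21:50 on Jun 13.

21:50 on June 13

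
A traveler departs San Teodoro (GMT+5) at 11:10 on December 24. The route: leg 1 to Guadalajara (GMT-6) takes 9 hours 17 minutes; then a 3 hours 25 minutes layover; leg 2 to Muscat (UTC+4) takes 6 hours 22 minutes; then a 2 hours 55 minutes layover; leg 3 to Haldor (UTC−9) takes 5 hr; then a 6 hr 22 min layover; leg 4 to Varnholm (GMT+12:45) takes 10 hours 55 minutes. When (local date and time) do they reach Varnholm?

15:11 on December 26

Convert departure to UTC: 11:10 − 5:00 = 06:10 UTC on Dec 24.
Add 9 hours 17 minutes leg 1 → 15:27 UTC.
Add 3 hours 25 minutes layover in Guadalajara → 18:52 UTC.
Add 6 hours 22 minutes leg 2 → 01:14 UTC (Dec 25).
Add 2 hours and 55 minutes layover in Muscat → 04:09 UTC.
Add 5 hours leg 3 → 09:09 UTC.
Add 6 hours and 22 minutes layover in Haldor → 15:31 UTC.
Add 10 hours and 55 minutes leg 4 → 02:26 UTC (Dec 26).
Varnholm is UTC+12:45, so local arrival = 02:26 + 12:45 = 15:11 on Dec 26.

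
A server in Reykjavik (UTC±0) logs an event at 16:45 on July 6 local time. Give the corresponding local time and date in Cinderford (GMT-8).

08:45 on Jul 6

Reykjavik is UTC+0 so that is 16:45 UTC.
Cinderford is UTC−8:00: 16:45 − 8:00 = 08:45 on Jul 6.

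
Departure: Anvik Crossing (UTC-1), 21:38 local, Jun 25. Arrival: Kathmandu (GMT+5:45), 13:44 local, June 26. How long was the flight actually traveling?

9 hours 21 minutes

Departure in UTC: 21:38 + 1:00 = 22:38 on Jun 25.
Arrival in UTC: 13:44 − 5:45 = 07:59 on Jun 26.
Elapsed = 07:59 − 22:38 (+1 day) = 9 hours 21 minutes.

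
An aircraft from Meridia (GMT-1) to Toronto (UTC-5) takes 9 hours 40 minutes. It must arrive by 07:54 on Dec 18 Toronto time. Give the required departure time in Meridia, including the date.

02:14 on December 18

Target arrival in UTC: 07:54 + 5:00 = 12:54 on Dec 18.
Subtract 9 hours and 40 minutes → departure 03:14 UTC on Dec 18.
Meridia is UTC−1:00: 03:14 − 1:00 = 02:14 on Dec 18.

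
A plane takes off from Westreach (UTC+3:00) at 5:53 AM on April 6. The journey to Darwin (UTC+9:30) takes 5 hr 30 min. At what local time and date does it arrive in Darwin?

5:53 PM on April 6

Convert departure to UTC: 5:53 AM − 3:00 = 2:53 AM UTC on Apr 6.
Add 5 hours 30 minutes travel time → 8:23 AM UTC.
Darwin is UTC+9:30, so local arrival = 8:23 AM + 9:30 = 5:53 PM on Apr 6.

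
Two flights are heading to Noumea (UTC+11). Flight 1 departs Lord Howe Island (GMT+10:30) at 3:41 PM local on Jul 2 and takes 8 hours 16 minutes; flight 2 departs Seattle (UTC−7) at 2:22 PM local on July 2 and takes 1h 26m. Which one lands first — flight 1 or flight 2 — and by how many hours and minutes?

Flight 1 in UTC: 3:41 PM − 10:30 = 5:11 AM on Jul 2.
+8 hours and 16 minutes → arrive 1:27 PM UTC on Jul 2.
Flight 2 in UTC: 2:22 PM + 7:00 = 9:22 PM on Jul 2.
+1 hour and 26 minutes → arrive 10:48 PM UTC on Jul 2.
Flight 1 lands earlier by 9 hours 21 minutes.

the first, by 9 hours 21 minutes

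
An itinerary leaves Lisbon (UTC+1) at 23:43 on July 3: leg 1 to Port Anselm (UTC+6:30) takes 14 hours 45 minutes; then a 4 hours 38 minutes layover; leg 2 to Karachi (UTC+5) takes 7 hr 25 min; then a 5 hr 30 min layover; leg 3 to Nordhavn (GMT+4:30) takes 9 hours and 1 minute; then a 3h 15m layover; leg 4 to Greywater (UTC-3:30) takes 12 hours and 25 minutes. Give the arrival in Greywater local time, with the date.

04:12 on July 6

Convert departure to UTC: 23:43 − 1:00 = 22:43 UTC on Jul 3.
Add 14 hours and 45 minutes leg 1 → 13:28 UTC (Jul 4).
Add 4 hours and 38 minutes layover in Port Anselm → 18:06 UTC.
Add 7 hours and 25 minutes leg 2 → 01:31 UTC (Jul 5).
Add 5 hours and 30 minutes layover in Karachi → 07:01 UTC.
Add 9 hours and 1 minute leg 3 → 16:02 UTC.
Add 3 hours and 15 minutes layover in Nordhavn → 19:17 UTC.
Add 12 hours and 25 minutes leg 4 → 07:42 UTC (Jul 6).
Greywater is UTC−3:30, so local arrival = 07:42 − 3:30 = 04:12 on Jul 6.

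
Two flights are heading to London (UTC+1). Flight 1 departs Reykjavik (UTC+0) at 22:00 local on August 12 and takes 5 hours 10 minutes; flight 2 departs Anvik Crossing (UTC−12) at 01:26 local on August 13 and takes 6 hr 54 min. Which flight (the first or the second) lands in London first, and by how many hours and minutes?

Flight 1 departs at 22:00 UTC (Aug 12).
+5 hours and 10 minutes → arrive 03:10 UTC on Aug 13.
Flight 2 in UTC: 01:26 + 12:00 = 13:26 on Aug 13.
+6 hours and 54 minutes → arrive 20:20 UTC on Aug 13.
Flight 1 lands earlier by 17 hours 10 minutes.

the first, by 17 hours 10 minutes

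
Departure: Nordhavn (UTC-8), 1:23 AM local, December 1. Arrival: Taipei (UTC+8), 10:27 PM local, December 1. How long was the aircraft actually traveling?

5 hours 4 minutes

Departure in UTC: 1:23 AM + 8:00 = 9:23 AM on Dec 1.
Arrival in UTC: 10:27 PM − 8:00 = 2:27 PM on Dec 1.
Elapsed = 2:27 PM − 9:23 AM = 5 hours 4 minutes.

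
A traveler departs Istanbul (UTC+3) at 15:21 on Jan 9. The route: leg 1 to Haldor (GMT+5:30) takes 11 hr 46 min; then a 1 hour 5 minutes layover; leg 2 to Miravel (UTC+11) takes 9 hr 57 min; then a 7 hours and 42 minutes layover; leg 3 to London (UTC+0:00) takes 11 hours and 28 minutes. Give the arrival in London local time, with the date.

Convert departure to UTC: 15:21 − 3:00 = 12:21 UTC on Jan 9.
Add 11 hours and 46 minutes leg 1 → 00:07 UTC (Jan 10).
Add 1 hour 5 minutes layover in Haldor → 01:12 UTC.
Add 9 hours and 57 minutes leg 2 → 11:09 UTC.
Add 7 hours and 42 minutes layover in Miravel → 18:51 UTC.
Add 11 hours and 28 minutes leg 3 → 06:19 UTC (Jan 11).
London is UTC+0, so local arrival is the same: 06:19 on Jan 11.

06:19 on January 11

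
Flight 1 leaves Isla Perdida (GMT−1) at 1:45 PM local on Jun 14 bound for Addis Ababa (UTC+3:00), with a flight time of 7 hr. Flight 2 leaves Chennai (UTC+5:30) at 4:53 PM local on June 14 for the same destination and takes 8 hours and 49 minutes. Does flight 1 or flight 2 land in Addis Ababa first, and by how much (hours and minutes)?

the second, by 1 hour 33 minutes

Flight 1 in UTC: 1:45 PM + 1:00 = 2:45 PM on Jun 14.
+7 hours → arrive 9:45 PM UTC on Jun 14.
Flight 2 in UTC: 4:53 PM − 5:30 = 11:23 AM on Jun 14.
+8 hours 49 minutes → arrive 8:12 PM UTC on Jun 14.
Flight 2 lands earlier by 1 hour 33 minutes.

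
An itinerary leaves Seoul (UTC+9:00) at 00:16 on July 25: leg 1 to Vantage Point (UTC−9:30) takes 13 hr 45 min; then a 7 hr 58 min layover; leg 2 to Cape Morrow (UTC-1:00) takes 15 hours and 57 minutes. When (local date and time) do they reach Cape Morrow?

Convert departure to UTC: 00:16 − 9:00 = 15:16 UTC on Jul 24.
Add 13 hours 45 minutes leg 1 → 05:01 UTC (Jul 25).
Add 7 hours and 58 minutes layover in Vantage Point → 12:59 UTC.
Add 15 hours and 57 minutes leg 2 → 04:56 UTC (Jul 26).
Cape Morrow is UTC−1:00, so local arrival = 04:56 − 1:00 = 03:56 on Jul 26.

03:56 on Jul 26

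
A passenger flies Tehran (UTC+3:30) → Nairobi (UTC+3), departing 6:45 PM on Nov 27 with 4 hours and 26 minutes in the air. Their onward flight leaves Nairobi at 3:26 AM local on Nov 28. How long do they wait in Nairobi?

4 hours 45 minutes

Convert departure to UTC: 6:45 PM − 3:30 = 3:15 PM UTC on Nov 27.
Add 4 hours 26 minutes flight time → 7:41 PM UTC.
Nairobi is UTC+3:00, so local arrival = 7:41 PM + 3:00 = 10:41 PM on Nov 27.
Layover = 3:26 AM − 10:41 PM (+1 day) = 4 hours 45 minutes.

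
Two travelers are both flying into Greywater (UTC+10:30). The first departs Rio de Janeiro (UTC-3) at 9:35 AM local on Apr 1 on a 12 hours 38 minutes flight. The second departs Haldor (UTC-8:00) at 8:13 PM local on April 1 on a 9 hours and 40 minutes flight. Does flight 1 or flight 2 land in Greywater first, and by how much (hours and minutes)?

Flight 1 in UTC: 9:35 AM + 3:00 = 12:35 PM on Apr 1.
+12 hours 38 minutes → arrive 1:13 AM UTC on Apr 2.
Flight 2 in UTC: 8:13 PM + 8:00 = 4:13 AM on Apr 2.
+9 hours 40 minutes → arrive 1:53 PM UTC on Apr 2.
Flight 1 lands earlier by 12 hours 40 minutes.

the first, by 12 hours 40 minutes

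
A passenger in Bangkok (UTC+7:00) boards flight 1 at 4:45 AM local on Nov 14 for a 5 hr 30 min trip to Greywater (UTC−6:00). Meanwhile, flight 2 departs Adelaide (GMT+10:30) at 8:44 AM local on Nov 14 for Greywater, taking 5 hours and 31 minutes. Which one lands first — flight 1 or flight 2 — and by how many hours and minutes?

the first, by 30 minutes

Flight 1 in UTC: 4:45 AM − 7:00 = 9:45 PM on Nov 13.
+5 hours and 30 minutes → arrive 3:15 AM UTC on Nov 14.
Flight 2 in UTC: 8:44 AM − 10:30 = 10:14 PM on Nov 13.
+5 hours and 31 minutes → arrive 3:45 AM UTC on Nov 14.
Flight 1 lands earlier by 30 minutes.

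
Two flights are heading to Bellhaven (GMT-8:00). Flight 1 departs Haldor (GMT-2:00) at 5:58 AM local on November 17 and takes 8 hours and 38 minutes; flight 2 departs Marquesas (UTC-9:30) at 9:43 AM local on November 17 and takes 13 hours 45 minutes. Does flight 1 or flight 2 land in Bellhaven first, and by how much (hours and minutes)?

Flight 1 in UTC: 5:58 AM + 2:00 = 7:58 AM on Nov 17.
+8 hours and 38 minutes → arrive 4:36 PM UTC on Nov 17.
Flight 2 in UTC: 9:43 AM + 9:30 = 7:13 PM on Nov 17.
+13 hours and 45 minutes → arrive 8:58 AM UTC on Nov 18.
Flight 1 lands earlier by 16 hours 22 minutes.

the first, by 16 hours 22 minutes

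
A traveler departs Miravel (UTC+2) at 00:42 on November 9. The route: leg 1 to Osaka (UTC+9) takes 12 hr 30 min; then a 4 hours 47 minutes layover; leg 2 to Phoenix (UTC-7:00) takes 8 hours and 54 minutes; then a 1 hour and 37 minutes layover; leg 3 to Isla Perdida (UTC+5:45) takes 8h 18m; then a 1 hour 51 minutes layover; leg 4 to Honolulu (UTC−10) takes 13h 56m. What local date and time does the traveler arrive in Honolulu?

16:35 on November 10

Convert departure to UTC: 00:42 − 2:00 = 22:42 UTC on Nov 8.
Add 12 hours 30 minutes leg 1 → 11:12 UTC (Nov 9).
Add 4 hours and 47 minutes layover in Osaka → 15:59 UTC.
Add 8 hours and 54 minutes leg 2 → 00:53 UTC (Nov 10).
Add 1 hour 37 minutes layover in Phoenix → 02:30 UTC.
Add 8 hours 18 minutes leg 3 → 10:48 UTC.
Add 1 hour 51 minutes layover in Isla Perdida → 12:39 UTC.
Add 13 hours 56 minutes leg 4 → 02:35 UTC (Nov 11).
Honolulu is UTC−10:00, so local arrival = 02:35 − 10:00 = 16:35 on Nov 10.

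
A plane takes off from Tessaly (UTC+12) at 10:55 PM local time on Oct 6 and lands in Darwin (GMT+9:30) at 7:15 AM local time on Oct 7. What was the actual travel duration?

10 hours 50 minutes

Departure in UTC: 10:55 PM − 12:00 = 10:55 AM on Oct 6.
Arrival in UTC: 7:15 AM − 9:30 = 9:45 PM on Oct 6.
Elapsed = 9:45 PM − 10:55 AM = 10 hours 50 minutes.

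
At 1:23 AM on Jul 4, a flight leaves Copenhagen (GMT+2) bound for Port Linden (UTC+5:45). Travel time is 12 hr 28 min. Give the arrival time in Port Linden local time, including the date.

5:36 PM on July 4

Port Linden is 3:45 ahead of Copenhagen.
After 12 hours 28 minutes it is 1:51 PM in Copenhagen.
Shift by the zone difference: 1:51 PM + 3:45 = 5:36 PM on Jul 4 in Port Linden.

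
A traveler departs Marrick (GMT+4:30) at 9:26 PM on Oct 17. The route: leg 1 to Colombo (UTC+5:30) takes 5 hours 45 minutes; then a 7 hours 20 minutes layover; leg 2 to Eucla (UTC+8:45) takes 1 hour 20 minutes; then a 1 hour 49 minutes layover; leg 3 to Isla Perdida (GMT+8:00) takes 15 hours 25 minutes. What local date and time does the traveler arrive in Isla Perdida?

Convert departure to UTC: 9:26 PM − 4:30 = 4:56 PM UTC on Oct 17.
Add 5 hours and 45 minutes leg 1 → 10:41 PM UTC.
Add 7 hours 20 minutes layover in Colombo → 6:01 AM UTC (Oct 18).
Add 1 hour 20 minutes leg 2 → 7:21 AM UTC.
Add 1 hour 49 minutes layover in Eucla → 9:10 AM UTC.
Add 15 hours and 25 minutes leg 3 → 12:35 AM UTC (Oct 19).
Isla Perdida is UTC+8:00, so local arrival = 12:35 AM + 8:00 = 8:35 AM on Oct 19.

8:35 AM on October 19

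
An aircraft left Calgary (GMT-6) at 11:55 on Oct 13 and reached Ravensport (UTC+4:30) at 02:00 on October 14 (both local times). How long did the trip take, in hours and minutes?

Ravensport is 10:30 ahead of Calgary.
Clock-face elapsed time (ignoring zones) is 14 hours 5 minutes.
Actual elapsed = 14 hours 5 minutes − 10:30 = 3 hours 35 minutes.

3 hours 35 minutes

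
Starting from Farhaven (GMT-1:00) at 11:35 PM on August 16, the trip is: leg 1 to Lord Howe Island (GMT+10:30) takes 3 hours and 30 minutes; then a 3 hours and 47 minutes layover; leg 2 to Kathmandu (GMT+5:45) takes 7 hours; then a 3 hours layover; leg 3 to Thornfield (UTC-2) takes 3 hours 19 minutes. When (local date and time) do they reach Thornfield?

7:11 PM on Aug 17

Convert departure to UTC: 11:35 PM + 1:00 = 12:35 AM UTC on Aug 17.
Add 3 hours and 30 minutes leg 1 → 4:05 AM UTC.
Add 3 hours 47 minutes layover in Lord Howe Island → 7:52 AM UTC.
Add 7 hours leg 2 → 2:52 PM UTC.
Add 3 hours layover in Kathmandu → 5:52 PM UTC.
Add 3 hours 19 minutes leg 3 → 9:11 PM UTC.
Thornfield is UTC−2:00, so local arrival = 9:11 PM − 2:00 = 7:11 PM on Aug 17.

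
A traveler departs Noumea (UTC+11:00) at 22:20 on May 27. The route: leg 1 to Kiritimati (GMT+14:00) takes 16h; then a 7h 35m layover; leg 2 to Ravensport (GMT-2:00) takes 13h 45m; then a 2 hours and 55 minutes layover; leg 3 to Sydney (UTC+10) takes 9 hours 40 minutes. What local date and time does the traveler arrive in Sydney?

Convert departure to UTC: 22:20 − 11:00 = 11:20 UTC on May 27.
Add 16 hours leg 1 → 03:20 UTC (May 28).
Add 7 hours and 35 minutes layover in Kiritimati → 10:55 UTC.
Add 13 hours 45 minutes leg 2 → 00:40 UTC (May 29).
Add 2 hours and 55 minutes layover in Ravensport → 03:35 UTC.
Add 9 hours 40 minutes leg 3 → 13:15 UTC.
Sydney is UTC+10:00, so local arrival = 13:15 + 10:00 = 23:15 on May 29.

23:15 on May 29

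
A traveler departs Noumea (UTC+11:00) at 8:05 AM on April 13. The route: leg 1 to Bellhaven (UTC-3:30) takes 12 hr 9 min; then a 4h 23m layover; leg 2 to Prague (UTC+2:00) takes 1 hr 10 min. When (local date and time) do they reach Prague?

4:47 PM on April 13

Convert departure to UTC: 8:05 AM − 11:00 = 9:05 PM UTC on Apr 12.
Add 12 hours 9 minutes leg 1 → 9:14 AM UTC (Apr 13).
Add 4 hours 23 minutes layover in Bellhaven → 1:37 PM UTC.
Add 1 hour 10 minutes leg 2 → 2:47 PM UTC.
Prague is UTC+2:00, so local arrival = 2:47 PM + 2:00 = 4:47 PM on Apr 13.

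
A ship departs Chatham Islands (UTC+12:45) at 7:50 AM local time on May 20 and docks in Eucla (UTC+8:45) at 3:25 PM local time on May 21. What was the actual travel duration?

Departure in UTC: 7:50 AM − 12:45 = 7:05 PM on May 19.
Arrival in UTC: 3:25 PM − 8:45 = 6:40 AM on May 21.
Elapsed = 6:40 AM − 7:05 PM (+2 days) = 35 hours 35 minutes.

35 hours 35 minutes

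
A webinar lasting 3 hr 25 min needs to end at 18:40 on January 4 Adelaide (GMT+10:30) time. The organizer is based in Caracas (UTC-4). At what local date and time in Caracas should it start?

00:45 on January 4

Target end time in UTC: 18:40 − 10:30 = 08:10 on Jan 4.
Subtract 3 hours 25 minutes → start 04:45 UTC on Jan 4.
Caracas is UTC−4:00: 04:45 − 4:00 = 00:45 on Jan 4.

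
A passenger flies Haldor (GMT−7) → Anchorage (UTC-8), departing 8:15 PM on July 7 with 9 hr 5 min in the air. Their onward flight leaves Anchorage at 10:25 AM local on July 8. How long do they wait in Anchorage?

6 hours 5 minutes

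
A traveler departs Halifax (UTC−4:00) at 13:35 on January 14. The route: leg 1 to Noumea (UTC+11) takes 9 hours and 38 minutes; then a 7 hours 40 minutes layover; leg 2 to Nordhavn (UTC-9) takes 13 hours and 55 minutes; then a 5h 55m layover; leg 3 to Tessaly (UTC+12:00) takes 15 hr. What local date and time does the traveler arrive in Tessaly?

Convert departure to UTC: 13:35 + 4:00 = 17:35 UTC on Jan 14.
Add 9 hours 38 minutes leg 1 → 03:13 UTC (Jan 15).
Add 7 hours and 40 minutes layover in Noumea → 10:53 UTC.
Add 13 hours 55 minutes leg 2 → 00:48 UTC (Jan 16).
Add 5 hours 55 minutes layover in Nordhavn → 06:43 UTC.
Add 15 hours leg 3 → 21:43 UTC.
Tessaly is UTC+12:00, so local arrival = 21:43 + 12:00 = 09:43 on Jan 17.

09:43 on January 17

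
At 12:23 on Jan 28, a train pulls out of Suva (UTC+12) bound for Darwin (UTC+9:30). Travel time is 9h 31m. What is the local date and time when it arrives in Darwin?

Darwin is 2:30 behind Suva.
After 9 hours 31 minutes it is 21:54 in Suva.
Shift by the zone difference: 21:54 − 2:30 = 19:24 on Jan 28 in Darwin.

19:24 on January 28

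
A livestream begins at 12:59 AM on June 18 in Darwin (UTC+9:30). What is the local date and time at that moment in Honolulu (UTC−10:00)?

5:29 AM on June 17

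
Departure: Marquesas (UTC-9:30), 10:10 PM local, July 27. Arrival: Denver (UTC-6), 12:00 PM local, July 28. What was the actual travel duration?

10 hours 20 minutes

Denver is 3:30 ahead of Marquesas.
Clock-face elapsed time (ignoring zones) is 13 hours 50 minutes.
Actual elapsed = 13 hours 50 minutes − 3:30 = 10 hours 20 minutes.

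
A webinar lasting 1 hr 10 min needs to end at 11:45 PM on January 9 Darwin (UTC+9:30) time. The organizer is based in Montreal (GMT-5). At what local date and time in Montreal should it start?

8:05 AM on Jan 9

Target end time in UTC: 11:45 PM − 9:30 = 2:15 PM on Jan 9.
Subtract 1 hour 10 minutes → start 1:05 PM UTC on Jan 9.
Montreal is UTC−5:00: 1:05 PM − 5:00 = 8:05 AM on Jan 9.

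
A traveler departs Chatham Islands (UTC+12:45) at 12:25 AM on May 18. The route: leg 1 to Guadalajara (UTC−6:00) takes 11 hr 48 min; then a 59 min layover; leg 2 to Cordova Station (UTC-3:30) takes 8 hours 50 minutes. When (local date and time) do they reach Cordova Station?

5:47 AM on May 18

Convert departure to UTC: 12:25 AM − 12:45 = 11:40 AM UTC on May 17.
Add 11 hours 48 minutes leg 1 → 11:28 PM UTC.
Add 59 minutes layover in Guadalajara → 12:27 AM UTC (May 18).
Add 8 hours and 50 minutes leg 2 → 9:17 AM UTC.
Cordova Station is UTC−3:30, so local arrival = 9:17 AM − 3:30 = 5:47 AM on May 18.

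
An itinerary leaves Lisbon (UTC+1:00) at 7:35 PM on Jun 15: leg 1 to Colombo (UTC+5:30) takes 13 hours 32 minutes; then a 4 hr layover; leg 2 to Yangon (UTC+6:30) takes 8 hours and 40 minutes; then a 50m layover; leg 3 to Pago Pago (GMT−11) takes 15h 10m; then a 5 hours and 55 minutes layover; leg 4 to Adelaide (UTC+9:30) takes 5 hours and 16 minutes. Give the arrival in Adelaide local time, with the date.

9:28 AM on June 18

Convert departure to UTC: 7:35 PM − 1:00 = 6:35 PM UTC on Jun 15.
Add 13 hours 32 minutes leg 1 → 8:07 AM UTC (Jun 16).
Add 4 hours layover in Colombo → 12:07 PM UTC.
Add 8 hours and 40 minutes leg 2 → 8:47 PM UTC.
Add 50 minutes layover in Yangon → 9:37 PM UTC.
Add 15 hours 10 minutes leg 3 → 12:47 PM UTC (Jun 17).
Add 5 hours and 55 minutes layover in Pago Pago → 6:42 PM UTC.
Add 5 hours and 16 minutes leg 4 → 11:58 PM UTC.
Adelaide is UTC+9:30, so local arrival = 11:58 PM + 9:30 = 9:28 AM on Jun 18.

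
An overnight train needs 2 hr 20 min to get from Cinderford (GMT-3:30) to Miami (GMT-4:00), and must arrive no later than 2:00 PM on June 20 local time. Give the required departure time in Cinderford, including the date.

Target arrival in UTC: 2:00 PM + 4:00 = 6:00 PM on Jun 20.
Subtract 2 hours 20 minutes → departure 3:40 PM UTC on Jun 20.
Cinderford is UTC−3:30: 3:40 PM − 3:30 = 12:10 PM on Jun 20.

12:10 PM on Jun 20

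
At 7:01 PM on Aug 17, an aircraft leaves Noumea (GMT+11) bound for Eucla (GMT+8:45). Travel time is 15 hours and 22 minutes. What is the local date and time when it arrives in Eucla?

Convert departure to UTC: 7:01 PM − 11:00 = 8:01 AM UTC on Aug 17.
Add 15 hours and 22 minutes travel time → 11:23 PM UTC.
Eucla is UTC+8:45, so local arrival = 11:23 PM + 8:45 = 8:08 AM on Aug 18.

8:08 AM on Aug 18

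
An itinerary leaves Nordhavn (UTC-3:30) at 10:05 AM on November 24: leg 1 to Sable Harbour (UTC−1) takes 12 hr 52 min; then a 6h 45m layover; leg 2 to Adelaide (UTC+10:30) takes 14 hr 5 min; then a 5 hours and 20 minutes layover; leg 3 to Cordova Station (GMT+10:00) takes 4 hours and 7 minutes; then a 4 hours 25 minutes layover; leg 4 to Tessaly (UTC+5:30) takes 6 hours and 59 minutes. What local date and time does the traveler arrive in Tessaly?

Convert departure to UTC: 10:05 AM + 3:30 = 1:35 PM UTC on Nov 24.
Add 12 hours 52 minutes leg 1 → 2:27 AM UTC (Nov 25).
Add 6 hours and 45 minutes layover in Sable Harbour → 9:12 AM UTC.
Add 14 hours and 5 minutes leg 2 → 11:17 PM UTC.
Add 5 hours 20 minutes layover in Adelaide → 4:37 AM UTC (Nov 26).
Add 4 hours and 7 minutes leg 3 → 8:44 AM UTC.
Add 4 hours 25 minutes layover in Cordova Station → 1:09 PM UTC.
Add 6 hours 59 minutes leg 4 → 8:08 PM UTC.
Tessaly is UTC+5:30, so local arrival = 8:08 PM + 5:30 = 1:38 AM on Nov 27.

1:38 AM on November 27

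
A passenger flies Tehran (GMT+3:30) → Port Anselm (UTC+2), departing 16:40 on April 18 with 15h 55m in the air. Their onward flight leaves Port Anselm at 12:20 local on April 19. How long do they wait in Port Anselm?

5 hours 15 minutes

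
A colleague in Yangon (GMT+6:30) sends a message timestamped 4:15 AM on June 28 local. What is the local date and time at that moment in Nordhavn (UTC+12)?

9:45 AM on June 28

In UTC: 4:15 AM − 6:30 = 9:45 PM on Jun 27.
Nordhavn is UTC+12:00: 9:45 PM + 12:00 = 9:45 AM on Jun 28.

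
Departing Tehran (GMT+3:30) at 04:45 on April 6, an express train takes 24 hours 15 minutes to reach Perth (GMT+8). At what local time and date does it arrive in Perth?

09:30 on April 7

Convert departure to UTC: 04:45 − 3:30 = 01:15 UTC on Apr 6.
Add 24 hours 15 minutes travel time → 01:30 UTC (Apr 7).
Perth is UTC+8:00, so local arrival = 01:30 + 8:00 = 09:30 on Apr 7.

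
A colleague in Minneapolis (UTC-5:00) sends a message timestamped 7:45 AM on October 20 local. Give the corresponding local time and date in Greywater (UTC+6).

6:45 PM on October 20

Greywater is 11:00 ahead of Minneapolis.
Shift by the zone difference: 7:45 AM + 11:00 = 6:45 PM on Oct 20 in Greywater.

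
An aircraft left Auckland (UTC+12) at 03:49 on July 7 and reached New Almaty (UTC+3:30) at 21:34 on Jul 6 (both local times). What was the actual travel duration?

Departure in UTC: 03:49 − 12:00 = 15:49 on Jul 6.
Arrival in UTC: 21:34 − 3:30 = 18:04 on Jul 6.
Elapsed = 18:04 − 15:49 = 2 hours 15 minutes.

2 hours 15 minutes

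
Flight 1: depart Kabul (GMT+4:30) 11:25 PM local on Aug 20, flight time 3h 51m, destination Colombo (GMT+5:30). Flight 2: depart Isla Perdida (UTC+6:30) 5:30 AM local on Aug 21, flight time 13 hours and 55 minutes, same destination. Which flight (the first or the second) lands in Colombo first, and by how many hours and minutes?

Flight 1 in UTC: 11:25 PM − 4:30 = 6:55 PM on Aug 20.
+3 hours 51 minutes → arrive 10:46 PM UTC on Aug 20.
Flight 2 in UTC: 5:30 AM − 6:30 = 11:00 PM on Aug 20.
+13 hours 55 minutes → arrive 12:55 PM UTC on Aug 21.
Flight 1 lands earlier by 14 hours 9 minutes.

the first, by 14 hours 9 minutes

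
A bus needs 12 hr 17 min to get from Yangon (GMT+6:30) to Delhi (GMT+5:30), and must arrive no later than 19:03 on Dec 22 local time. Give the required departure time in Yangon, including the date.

07:46 on Dec 22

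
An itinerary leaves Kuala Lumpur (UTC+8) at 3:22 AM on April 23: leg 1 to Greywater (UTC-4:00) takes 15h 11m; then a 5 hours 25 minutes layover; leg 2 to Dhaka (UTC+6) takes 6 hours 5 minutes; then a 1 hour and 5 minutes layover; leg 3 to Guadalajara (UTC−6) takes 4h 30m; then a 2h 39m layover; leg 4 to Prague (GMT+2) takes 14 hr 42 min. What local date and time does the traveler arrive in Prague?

10:59 PM on April 24

Convert departure to UTC: 3:22 AM − 8:00 = 7:22 PM UTC on Apr 22.
Add 15 hours 11 minutes leg 1 → 10:33 AM UTC (Apr 23).
Add 5 hours 25 minutes layover in Greywater → 3:58 PM UTC.
Add 6 hours 5 minutes leg 2 → 10:03 PM UTC.
Add 1 hour and 5 minutes layover in Dhaka → 11:08 PM UTC.
Add 4 hours and 30 minutes leg 3 → 3:38 AM UTC (Apr 24).
Add 2 hours 39 minutes layover in Guadalajara → 6:17 AM UTC.
Add 14 hours and 42 minutes leg 4 → 8:59 PM UTC.
Prague is UTC+2:00, so local arrival = 8:59 PM + 2:00 = 10:59 PM on Apr 24.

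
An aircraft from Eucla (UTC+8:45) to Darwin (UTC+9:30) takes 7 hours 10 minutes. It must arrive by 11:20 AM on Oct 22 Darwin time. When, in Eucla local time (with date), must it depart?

Target arrival in UTC: 11:20 AM − 9:30 = 1:50 AM on Oct 22.
Subtract 7 hours and 10 minutes → departure 6:40 PM UTC on Oct 21.
Eucla is UTC+8:45: 6:40 PM + 8:45 = 3:25 AM on Oct 22.

3:25 AM on October 22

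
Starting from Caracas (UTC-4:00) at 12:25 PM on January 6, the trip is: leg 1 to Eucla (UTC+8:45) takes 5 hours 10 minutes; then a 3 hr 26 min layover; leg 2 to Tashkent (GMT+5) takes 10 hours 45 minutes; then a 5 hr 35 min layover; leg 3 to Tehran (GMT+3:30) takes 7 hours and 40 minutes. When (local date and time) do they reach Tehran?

4:31 AM on January 8

Convert departure to UTC: 12:25 PM + 4:00 = 4:25 PM UTC on Jan 6.
Add 5 hours and 10 minutes leg 1 → 9:35 PM UTC.
Add 3 hours 26 minutes layover in Eucla → 1:01 AM UTC (Jan 7).
Add 10 hours and 45 minutes leg 2 → 11:46 AM UTC.
Add 5 hours and 35 minutes layover in Tashkent → 5:21 PM UTC.
Add 7 hours and 40 minutes leg 3 → 1:01 AM UTC (Jan 8).
Tehran is UTC+3:30, so local arrival = 1:01 AM + 3:30 = 4:31 AM on Jan 8.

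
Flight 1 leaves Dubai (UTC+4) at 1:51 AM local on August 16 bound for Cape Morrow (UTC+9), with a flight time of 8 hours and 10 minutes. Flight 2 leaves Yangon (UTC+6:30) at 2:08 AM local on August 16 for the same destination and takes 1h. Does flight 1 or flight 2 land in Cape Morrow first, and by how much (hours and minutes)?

the second, by 9 hours 23 minutes

Flight 1 in UTC: 1:51 AM − 4:00 = 9:51 PM on Aug 15.
+8 hours 10 minutes → arrive 6:01 AM UTC on Aug 16.
Flight 2 in UTC: 2:08 AM − 6:30 = 7:38 PM on Aug 15.
+1 hour → arrive 8:38 PM UTC on Aug 15.
Flight 2 lands earlier by 9 hours 23 minutes.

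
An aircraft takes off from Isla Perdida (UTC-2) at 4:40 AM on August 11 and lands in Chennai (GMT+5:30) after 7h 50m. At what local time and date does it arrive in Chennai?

Convert departure to UTC: 4:40 AM + 2:00 = 6:40 AM UTC on Aug 11.
Add 7 hours and 50 minutes travel time → 2:30 PM UTC.
Chennai is UTC+5:30, so local arrival = 2:30 PM + 5:30 = 8:00 PM on Aug 11.

8:00 PM on August 11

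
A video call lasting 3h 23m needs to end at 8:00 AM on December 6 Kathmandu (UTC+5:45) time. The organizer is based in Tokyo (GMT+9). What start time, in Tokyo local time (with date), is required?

7:52 AM on Dec 6

Target end time in UTC: 8:00 AM − 5:45 = 2:15 AM on Dec 6.
Subtract 3 hours 23 minutes → start 10:52 PM UTC on Dec 5.
Tokyo is UTC+9:00: 10:52 PM + 9:00 = 7:52 AM on Dec 6.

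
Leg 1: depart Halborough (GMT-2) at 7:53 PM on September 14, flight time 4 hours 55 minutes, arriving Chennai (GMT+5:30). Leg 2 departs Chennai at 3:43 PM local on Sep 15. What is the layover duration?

Convert departure to UTC: 7:53 PM + 2:00 = 9:53 PM UTC on Sep 14.
Add 4 hours and 55 minutes flight time → 2:48 AM UTC (Sep 15).
Chennai is UTC+5:30, so local arrival = 2:48 AM + 5:30 = 8:18 AM on Sep 15.
Layover = 3:43 PM − 8:18 AM = 7 hours 25 minutes.

7 hours 25 minutes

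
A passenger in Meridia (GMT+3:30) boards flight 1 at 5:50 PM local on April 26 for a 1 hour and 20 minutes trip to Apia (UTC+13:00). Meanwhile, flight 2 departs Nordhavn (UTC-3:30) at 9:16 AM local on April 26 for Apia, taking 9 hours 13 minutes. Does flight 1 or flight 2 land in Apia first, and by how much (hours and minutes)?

Flight 1 in UTC: 5:50 PM − 3:30 = 2:20 PM on Apr 26.
+1 hour and 20 minutes → arrive 3:40 PM UTC on Apr 26.
Flight 2 in UTC: 9:16 AM + 3:30 = 12:46 PM on Apr 26.
+9 hours 13 minutes → arrive 9:59 PM UTC on Apr 26.
Flight 1 lands earlier by 6 hours 19 minutes.

the first, by 6 hours 19 minutes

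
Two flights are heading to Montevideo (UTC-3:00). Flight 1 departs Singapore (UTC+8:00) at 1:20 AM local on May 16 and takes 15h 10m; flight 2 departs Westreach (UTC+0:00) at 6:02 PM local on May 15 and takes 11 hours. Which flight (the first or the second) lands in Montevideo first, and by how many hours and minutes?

the second, by 3 hours 28 minutes

Flight 1 in UTC: 1:20 AM − 8:00 = 5:20 PM on May 15.
+15 hours 10 minutes → arrive 8:30 AM UTC on May 16.
Flight 2 departs at 6:02 PM UTC (May 15).
+11 hours → arrive 5:02 AM UTC on May 16.
Flight 2 lands earlier by 3 hours 28 minutes.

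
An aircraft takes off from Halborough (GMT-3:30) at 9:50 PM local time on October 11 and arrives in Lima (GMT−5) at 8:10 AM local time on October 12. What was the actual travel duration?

11 hours 50 minutes

Departure in UTC: 9:50 PM + 3:30 = 1:20 AM on Oct 12.
Arrival in UTC: 8:10 AM + 5:00 = 1:10 PM on Oct 12.
Elapsed = 1:10 PM − 1:20 AM = 11 hours 50 minutes.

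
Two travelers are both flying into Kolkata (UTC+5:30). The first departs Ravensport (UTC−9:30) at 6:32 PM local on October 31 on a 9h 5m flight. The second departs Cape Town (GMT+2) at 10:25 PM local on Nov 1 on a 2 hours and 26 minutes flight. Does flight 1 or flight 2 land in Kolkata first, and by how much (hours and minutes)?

Flight 1 in UTC: 6:32 PM + 9:30 = 4:02 AM on Nov 1.
+9 hours 5 minutes → arrive 1:07 PM UTC on Nov 1.
Flight 2 in UTC: 10:25 PM − 2:00 = 8:25 PM on Nov 1.
+2 hours 26 minutes → arrive 10:51 PM UTC on Nov 1.
Flight 1 lands earlier by 9 hours 44 minutes.

the first, by 9 hours 44 minutes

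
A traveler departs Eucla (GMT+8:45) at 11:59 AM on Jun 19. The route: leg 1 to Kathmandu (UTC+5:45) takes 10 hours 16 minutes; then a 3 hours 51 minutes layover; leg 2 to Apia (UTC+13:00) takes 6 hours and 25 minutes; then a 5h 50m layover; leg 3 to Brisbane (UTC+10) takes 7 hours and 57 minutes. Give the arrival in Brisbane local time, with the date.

Convert departure to UTC: 11:59 AM − 8:45 = 3:14 AM UTC on Jun 19.
Add 10 hours 16 minutes leg 1 → 1:30 PM UTC.
Add 3 hours 51 minutes layover in Kathmandu → 5:21 PM UTC.
Add 6 hours 25 minutes leg 2 → 11:46 PM UTC.
Add 5 hours 50 minutes layover in Apia → 5:36 AM UTC (Jun 20).
Add 7 hours 57 minutes leg 3 → 1:33 PM UTC.
Brisbane is UTC+10:00, so local arrival = 1:33 PM + 10:00 = 11:33 PM on Jun 20.

11:33 PM on June 20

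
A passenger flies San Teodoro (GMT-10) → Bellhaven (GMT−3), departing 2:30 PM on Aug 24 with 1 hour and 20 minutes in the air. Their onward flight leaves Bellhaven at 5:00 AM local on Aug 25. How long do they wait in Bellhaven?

Convert departure to UTC: 2:30 PM + 10:00 = 12:30 AM UTC on Aug 25.
Add 1 hour and 20 minutes flight time → 1:50 AM UTC.
Bellhaven is UTC−3:00, so local arrival = 1:50 AM − 3:00 = 10:50 PM on Aug 24.
Layover = 5:00 AM − 10:50 PM (+1 day) = 6 hours 10 minutes.

6 hours 10 minutes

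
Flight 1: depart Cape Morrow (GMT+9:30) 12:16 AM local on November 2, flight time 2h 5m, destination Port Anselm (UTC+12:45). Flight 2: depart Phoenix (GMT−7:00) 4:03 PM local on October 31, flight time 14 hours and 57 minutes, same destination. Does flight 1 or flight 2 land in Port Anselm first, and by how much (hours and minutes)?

Flight 1 in UTC: 12:16 AM − 9:30 = 2:46 PM on Nov 1.
+2 hours and 5 minutes → arrive 4:51 PM UTC on Nov 1.
Flight 2 in UTC: 4:03 PM + 7:00 = 11:03 PM on Oct 31.
+14 hours and 57 minutes → arrive 2:00 PM UTC on Nov 1.
Flight 2 lands earlier by 2 hours 51 minutes.

the second, by 2 hours 51 minutes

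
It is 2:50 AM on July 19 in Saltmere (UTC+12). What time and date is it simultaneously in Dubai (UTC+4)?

6:50 PM on Jul 18

In UTC: 2:50 AM − 12:00 = 2:50 PM on Jul 18.
Dubai is UTC+4:00: 2:50 PM + 4:00 = 6:50 PM on Jul 18.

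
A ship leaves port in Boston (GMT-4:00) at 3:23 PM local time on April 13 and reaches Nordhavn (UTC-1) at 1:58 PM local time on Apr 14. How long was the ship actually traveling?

19 hours 35 minutes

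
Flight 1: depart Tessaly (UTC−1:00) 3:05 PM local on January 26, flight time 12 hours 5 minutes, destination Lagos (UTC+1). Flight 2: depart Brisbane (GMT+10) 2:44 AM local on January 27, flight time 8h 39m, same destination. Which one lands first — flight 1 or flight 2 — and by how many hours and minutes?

the second, by 2 hours 47 minutes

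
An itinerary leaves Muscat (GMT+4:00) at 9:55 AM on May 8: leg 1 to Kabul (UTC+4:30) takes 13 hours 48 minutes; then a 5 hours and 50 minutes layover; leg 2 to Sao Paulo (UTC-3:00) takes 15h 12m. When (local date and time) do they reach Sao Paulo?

1:45 PM on May 9

Convert departure to UTC: 9:55 AM − 4:00 = 5:55 AM UTC on May 8.
Add 13 hours and 48 minutes leg 1 → 7:43 PM UTC.
Add 5 hours and 50 minutes layover in Kabul → 1:33 AM UTC (May 9).
Add 15 hours 12 minutes leg 2 → 4:45 PM UTC.
Sao Paulo is UTC−3:00, so local arrival = 4:45 PM − 3:00 = 1:45 PM on May 9.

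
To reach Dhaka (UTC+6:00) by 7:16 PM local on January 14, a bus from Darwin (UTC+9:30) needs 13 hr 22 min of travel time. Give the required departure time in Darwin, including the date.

Target arrival in UTC: 7:16 PM − 6:00 = 1:16 PM on Jan 14.
Subtract 13 hours and 22 minutes → departure 11:54 PM UTC on Jan 13.
Darwin is UTC+9:30: 11:54 PM + 9:30 = 9:24 AM on Jan 14.

9:24 AM on Jan 14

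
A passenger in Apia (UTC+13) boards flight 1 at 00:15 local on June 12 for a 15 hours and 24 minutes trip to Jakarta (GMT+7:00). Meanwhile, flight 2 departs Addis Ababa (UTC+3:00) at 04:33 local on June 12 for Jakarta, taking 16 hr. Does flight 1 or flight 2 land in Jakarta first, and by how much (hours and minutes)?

the first, by 14 hours 54 minutes

Flight 1 in UTC: 00:15 − 13:00 = 11:15 on Jun 11.
+15 hours 24 minutes → arrive 02:39 UTC on Jun 12.
Flight 2 in UTC: 04:33 − 3:00 = 01:33 on Jun 12.
+16 hours → arrive 17:33 UTC on Jun 12.
Flight 1 lands earlier by 14 hours 54 minutes.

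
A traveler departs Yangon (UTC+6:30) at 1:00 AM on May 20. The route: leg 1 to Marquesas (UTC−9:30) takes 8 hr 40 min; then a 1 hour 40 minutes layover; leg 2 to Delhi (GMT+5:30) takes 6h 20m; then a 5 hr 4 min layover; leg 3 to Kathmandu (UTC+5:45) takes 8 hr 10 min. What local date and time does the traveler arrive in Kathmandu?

6:09 AM on May 21

Convert departure to UTC: 1:00 AM − 6:30 = 6:30 PM UTC on May 19.
Add 8 hours 40 minutes leg 1 → 3:10 AM UTC (May 20).
Add 1 hour and 40 minutes layover in Marquesas → 4:50 AM UTC.
Add 6 hours 20 minutes leg 2 → 11:10 AM UTC.
Add 5 hours 4 minutes layover in Delhi → 4:14 PM UTC.
Add 8 hours and 10 minutes leg 3 → 12:24 AM UTC (May 21).
Kathmandu is UTC+5:45, so local arrival = 12:24 AM + 5:45 = 6:09 AM on May 21.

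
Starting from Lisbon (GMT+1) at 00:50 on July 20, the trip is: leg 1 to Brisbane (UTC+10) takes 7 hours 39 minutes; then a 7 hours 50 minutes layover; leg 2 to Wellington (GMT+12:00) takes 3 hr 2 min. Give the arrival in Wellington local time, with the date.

Convert departure to UTC: 00:50 − 1:00 = 23:50 UTC on Jul 19.
Add 7 hours and 39 minutes leg 1 → 07:29 UTC (Jul 20).
Add 7 hours 50 minutes layover in Brisbane → 15:19 UTC.
Add 3 hours 2 minutes leg 2 → 18:21 UTC.
Wellington is UTC+12:00, so local arrival = 18:21 + 12:00 = 06:21 on Jul 21.

06:21 on July 21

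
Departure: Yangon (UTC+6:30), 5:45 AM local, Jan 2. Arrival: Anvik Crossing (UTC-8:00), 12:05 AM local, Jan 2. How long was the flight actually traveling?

Anvik Crossing is 14:30 behind Yangon.
Clock-face elapsed time (ignoring zones) is −5 hours 40 minutes.
Actual elapsed = −5 hours 40 minutes + 14:30 = 8 hours 50 minutes.

8 hours 50 minutes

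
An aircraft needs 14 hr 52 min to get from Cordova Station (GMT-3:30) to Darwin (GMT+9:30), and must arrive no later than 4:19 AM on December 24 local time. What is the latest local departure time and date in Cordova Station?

12:27 AM on Dec 23

Target arrival in UTC: 4:19 AM − 9:30 = 6:49 PM on Dec 23.
Subtract 14 hours and 52 minutes → departure 3:57 AM UTC on Dec 23.
Cordova Station is UTC−3:30: 3:57 AM − 3:30 = 12:27 AM on Dec 23.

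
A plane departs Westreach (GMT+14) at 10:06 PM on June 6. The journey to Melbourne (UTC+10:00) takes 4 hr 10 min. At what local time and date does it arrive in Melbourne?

Melbourne is 4:00 behind Westreach.
After 4 hours and 10 minutes it is 2:16 AM (Jun 7) in Westreach.
Shift by the zone difference: 2:16 AM − 4:00 = 10:16 PM on Jun 6 in Melbourne.

10:16 PM on June 6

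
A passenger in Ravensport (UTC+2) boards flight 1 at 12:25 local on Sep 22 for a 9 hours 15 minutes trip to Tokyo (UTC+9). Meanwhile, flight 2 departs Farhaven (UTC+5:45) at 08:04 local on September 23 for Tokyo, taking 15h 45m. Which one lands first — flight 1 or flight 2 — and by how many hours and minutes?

Flight 1 in UTC: 12:25 − 2:00 = 10:25 on Sep 22.
+9 hours and 15 minutes → arrive 19:40 UTC on Sep 22.
Flight 2 in UTC: 08:04 − 5:45 = 02:19 on Sep 23.
+15 hours and 45 minutes → arrive 18:04 UTC on Sep 23.
Flight 1 lands earlier by 22 hours 24 minutes.

the first, by 22 hours 24 minutes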